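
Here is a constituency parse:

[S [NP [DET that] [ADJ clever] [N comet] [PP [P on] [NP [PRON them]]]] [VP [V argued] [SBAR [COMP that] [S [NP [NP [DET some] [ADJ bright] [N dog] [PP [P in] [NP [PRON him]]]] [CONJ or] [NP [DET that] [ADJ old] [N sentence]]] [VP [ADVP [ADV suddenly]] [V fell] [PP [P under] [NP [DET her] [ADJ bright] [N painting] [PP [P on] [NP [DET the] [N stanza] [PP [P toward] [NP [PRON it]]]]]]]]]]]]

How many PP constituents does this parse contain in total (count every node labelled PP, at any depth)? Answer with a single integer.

5

The PP constituents are: [PP on them]; [PP in him]; [PP under her bright painting on the stanza toward it]; [PP on the stanza toward it]; [PP toward it]. Total: 5.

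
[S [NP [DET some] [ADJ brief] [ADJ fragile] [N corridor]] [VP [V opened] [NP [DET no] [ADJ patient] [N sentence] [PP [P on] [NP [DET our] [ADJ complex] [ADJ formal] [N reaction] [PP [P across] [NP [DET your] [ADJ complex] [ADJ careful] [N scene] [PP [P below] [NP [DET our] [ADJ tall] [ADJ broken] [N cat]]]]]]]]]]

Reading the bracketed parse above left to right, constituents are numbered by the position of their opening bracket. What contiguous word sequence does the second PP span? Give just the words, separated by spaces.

across your complex careful scene below our tall broken cat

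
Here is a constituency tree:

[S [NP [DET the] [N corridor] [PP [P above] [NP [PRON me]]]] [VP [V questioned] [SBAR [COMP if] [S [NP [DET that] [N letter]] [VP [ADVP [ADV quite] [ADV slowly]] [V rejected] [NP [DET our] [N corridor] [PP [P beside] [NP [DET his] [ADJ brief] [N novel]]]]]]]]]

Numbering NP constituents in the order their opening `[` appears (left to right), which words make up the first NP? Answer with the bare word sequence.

The NP opening brackets appear, in order, over: "the corridor above me"; "me"; "that letter"; "our corridor beside his brief novel"; "his brief novel". The first one spans "the corridor above me".

the corridor above me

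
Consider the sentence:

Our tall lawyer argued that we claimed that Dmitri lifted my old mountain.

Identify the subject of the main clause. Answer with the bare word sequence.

our tall lawyer

The subject of the main clause is the NP immediately before the verb "argued": "our tall lawyer".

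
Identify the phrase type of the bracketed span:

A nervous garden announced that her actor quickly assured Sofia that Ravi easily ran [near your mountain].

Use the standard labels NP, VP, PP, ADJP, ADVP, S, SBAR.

"near" is the head of the bracketed span, so the span is a prepositional phrase: PP.

PP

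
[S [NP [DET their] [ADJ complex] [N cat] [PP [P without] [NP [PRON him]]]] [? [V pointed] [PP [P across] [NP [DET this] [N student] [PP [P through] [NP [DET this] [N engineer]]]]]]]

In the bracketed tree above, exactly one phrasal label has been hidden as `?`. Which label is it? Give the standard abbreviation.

VP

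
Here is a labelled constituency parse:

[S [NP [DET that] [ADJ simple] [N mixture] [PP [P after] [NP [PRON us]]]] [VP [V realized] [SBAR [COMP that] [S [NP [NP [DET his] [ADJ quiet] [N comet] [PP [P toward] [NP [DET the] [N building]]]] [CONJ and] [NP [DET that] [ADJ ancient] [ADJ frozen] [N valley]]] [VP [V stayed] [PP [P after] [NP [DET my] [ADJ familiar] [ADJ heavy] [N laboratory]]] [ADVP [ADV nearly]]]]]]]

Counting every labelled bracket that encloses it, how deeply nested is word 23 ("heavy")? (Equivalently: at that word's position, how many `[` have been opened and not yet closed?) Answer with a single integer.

Counting open brackets not yet closed at "heavy": [S [VP [SBAR [S [VP [PP [NP [ADJ = 8.

8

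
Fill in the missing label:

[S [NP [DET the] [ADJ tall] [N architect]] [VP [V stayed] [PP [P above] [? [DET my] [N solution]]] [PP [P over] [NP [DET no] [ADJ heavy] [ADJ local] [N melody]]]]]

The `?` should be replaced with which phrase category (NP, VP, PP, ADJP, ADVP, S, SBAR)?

NP

Looking at what the `?` directly dominates — DET 'my', N 'solution' — this is a noun phrase (NP).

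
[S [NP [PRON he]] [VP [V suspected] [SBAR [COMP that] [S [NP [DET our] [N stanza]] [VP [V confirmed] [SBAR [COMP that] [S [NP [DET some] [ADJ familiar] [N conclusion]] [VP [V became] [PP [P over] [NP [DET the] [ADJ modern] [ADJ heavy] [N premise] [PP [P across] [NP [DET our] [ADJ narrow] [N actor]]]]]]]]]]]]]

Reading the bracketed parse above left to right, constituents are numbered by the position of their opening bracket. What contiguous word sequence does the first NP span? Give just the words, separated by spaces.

he

In left-to-right order the NP constituents are "he"; "our stanza"; "some familiar conclusion"; "the modern heavy premise across our narrow actor"; "our narrow actor". Number 1 is "he".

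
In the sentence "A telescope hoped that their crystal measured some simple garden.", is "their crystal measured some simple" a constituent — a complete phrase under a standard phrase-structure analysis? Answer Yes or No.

No

The sequence begins inside the noun phrase "their crystal" and ends inside the verb phrase "measured some simple garden"; it crosses a phrase boundary, so no single node in the tree spans exactly those words.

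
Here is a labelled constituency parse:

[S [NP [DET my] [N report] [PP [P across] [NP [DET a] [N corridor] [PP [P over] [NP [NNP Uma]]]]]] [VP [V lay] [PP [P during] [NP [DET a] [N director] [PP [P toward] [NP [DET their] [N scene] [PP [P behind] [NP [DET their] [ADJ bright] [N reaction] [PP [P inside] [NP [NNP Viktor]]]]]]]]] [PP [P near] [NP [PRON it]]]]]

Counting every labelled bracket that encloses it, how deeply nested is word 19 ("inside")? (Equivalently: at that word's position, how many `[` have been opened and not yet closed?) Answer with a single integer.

10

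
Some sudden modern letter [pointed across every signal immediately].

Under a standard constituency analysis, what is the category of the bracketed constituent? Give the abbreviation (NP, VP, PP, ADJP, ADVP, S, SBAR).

VP

The span is built around the verb "pointed" — a verb phrase (VP).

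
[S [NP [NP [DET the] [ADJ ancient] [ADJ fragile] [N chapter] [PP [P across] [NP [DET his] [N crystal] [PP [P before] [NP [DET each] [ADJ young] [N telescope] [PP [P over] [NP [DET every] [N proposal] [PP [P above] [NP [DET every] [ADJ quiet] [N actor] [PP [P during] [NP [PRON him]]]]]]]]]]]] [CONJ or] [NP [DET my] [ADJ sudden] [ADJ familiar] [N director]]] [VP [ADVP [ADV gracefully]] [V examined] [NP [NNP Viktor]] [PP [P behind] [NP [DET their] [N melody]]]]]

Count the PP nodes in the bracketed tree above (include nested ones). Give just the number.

6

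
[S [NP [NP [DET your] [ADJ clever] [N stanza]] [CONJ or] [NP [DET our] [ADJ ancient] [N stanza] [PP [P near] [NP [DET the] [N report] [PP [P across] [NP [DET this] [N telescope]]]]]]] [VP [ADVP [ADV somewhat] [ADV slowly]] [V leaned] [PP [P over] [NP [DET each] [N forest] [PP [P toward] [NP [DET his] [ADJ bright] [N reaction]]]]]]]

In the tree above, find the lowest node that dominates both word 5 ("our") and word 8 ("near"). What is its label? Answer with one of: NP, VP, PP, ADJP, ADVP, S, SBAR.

Both words fall inside [NP our ancient stanza near the report across this telescope] (words 5–13), and no smaller constituent contains them both. Label: NP.

NP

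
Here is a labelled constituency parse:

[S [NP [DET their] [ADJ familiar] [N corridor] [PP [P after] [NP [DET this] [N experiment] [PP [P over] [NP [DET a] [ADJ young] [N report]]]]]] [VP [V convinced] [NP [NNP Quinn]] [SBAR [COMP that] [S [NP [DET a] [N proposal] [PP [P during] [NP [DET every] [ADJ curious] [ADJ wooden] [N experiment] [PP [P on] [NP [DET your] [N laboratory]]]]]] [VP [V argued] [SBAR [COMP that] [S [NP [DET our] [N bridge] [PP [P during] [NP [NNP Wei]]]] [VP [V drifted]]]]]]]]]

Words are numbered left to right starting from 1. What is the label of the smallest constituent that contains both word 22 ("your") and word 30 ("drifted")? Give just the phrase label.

S

The smallest bracket enclosing both words is [S a proposal during every curious wooden experiment on your laboratory argued that our bridge during Wei drifted], so the label is S.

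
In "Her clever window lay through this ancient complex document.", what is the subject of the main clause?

her clever window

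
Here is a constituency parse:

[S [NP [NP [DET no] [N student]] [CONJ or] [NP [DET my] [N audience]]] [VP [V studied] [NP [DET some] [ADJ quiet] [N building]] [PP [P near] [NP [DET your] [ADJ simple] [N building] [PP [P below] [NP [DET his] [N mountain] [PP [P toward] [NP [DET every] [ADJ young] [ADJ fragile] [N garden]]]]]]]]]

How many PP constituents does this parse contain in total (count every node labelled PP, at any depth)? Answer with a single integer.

3

Listing each PP by its span: [PP near your simple building below his mountain toward every young fragile garden]; [PP below his mountain toward every young fragile garden]; [PP toward every young fragile garden] — that makes 3.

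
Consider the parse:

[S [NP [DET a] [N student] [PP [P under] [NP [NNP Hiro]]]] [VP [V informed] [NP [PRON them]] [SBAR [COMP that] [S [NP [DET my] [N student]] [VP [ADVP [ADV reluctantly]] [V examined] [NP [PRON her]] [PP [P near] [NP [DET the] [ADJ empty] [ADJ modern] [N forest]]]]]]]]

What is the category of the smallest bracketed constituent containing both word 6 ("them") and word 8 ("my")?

Both words fall inside [VP informed them that my student reluctantly examined her near the empty modern forest] (words 5–17), and no smaller constituent contains them both. Label: VP.

VP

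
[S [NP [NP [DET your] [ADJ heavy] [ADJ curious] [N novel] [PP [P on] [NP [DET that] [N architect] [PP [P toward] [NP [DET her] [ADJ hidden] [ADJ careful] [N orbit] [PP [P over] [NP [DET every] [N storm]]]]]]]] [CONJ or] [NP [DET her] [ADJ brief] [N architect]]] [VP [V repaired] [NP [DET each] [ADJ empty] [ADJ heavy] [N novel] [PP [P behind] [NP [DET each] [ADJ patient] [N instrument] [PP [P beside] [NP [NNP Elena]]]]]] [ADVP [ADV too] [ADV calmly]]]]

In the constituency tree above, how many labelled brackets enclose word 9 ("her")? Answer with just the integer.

8

Path from the root down to the word: S → NP → NP → PP → NP → PP → NP → DET. That is 8 enclosing brackets.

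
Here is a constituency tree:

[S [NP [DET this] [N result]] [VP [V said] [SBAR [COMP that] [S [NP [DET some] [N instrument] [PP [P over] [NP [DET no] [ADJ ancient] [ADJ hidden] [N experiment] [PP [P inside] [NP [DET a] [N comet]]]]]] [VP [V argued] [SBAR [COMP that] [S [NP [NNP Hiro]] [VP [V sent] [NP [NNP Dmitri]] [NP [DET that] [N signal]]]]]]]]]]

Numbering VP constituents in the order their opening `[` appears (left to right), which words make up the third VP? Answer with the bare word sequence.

sent Dmitri that signal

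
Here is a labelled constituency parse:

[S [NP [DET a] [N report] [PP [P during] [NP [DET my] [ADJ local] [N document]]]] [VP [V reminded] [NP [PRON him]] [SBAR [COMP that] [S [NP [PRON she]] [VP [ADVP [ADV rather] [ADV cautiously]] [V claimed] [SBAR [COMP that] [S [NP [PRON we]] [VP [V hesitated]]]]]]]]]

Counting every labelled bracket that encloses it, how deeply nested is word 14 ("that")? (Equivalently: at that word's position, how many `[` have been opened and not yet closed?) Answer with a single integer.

Counting open brackets not yet closed at "that": [S [VP [SBAR [S [VP [SBAR [COMP = 7.

7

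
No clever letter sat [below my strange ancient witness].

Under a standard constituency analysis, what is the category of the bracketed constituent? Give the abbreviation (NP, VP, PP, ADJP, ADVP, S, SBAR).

"below" is the head of the bracketed span, so the span is a prepositional phrase: PP.

PP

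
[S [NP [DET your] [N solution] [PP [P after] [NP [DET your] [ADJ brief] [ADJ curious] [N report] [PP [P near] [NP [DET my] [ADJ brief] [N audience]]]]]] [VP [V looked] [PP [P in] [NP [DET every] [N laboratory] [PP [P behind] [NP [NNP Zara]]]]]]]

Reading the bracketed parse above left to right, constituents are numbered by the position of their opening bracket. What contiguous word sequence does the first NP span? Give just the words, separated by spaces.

In left-to-right order the NP constituents are "your solution after your brief curious report near my brief audience"; "your brief curious report near my brief audience"; "my brief audience"; "every laboratory behind Zara"; "Zara". Number 1 is "your solution after your brief curious report near my brief audience".

your solution after your brief curious report near my brief audience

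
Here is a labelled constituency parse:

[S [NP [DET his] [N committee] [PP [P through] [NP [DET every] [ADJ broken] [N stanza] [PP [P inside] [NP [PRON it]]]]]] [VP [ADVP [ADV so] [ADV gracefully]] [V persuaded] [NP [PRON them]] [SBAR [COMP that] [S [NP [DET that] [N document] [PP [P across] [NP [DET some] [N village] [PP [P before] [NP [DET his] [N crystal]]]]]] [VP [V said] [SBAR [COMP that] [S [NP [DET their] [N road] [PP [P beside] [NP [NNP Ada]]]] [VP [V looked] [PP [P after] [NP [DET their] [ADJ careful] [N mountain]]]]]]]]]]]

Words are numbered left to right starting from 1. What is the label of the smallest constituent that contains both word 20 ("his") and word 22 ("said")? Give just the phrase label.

S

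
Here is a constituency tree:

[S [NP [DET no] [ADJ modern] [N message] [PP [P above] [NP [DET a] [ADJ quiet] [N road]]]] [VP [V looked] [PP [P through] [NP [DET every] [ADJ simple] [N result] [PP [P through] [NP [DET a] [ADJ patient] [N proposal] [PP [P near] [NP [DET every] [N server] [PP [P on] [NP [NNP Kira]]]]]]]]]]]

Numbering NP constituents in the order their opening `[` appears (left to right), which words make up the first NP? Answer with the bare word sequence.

no modern message above a quiet road

Opening `[NP` markers occur at word positions 1, 5, 10, 14, 18, 21; the first of these opens the constituent [NP no modern message above a quiet road].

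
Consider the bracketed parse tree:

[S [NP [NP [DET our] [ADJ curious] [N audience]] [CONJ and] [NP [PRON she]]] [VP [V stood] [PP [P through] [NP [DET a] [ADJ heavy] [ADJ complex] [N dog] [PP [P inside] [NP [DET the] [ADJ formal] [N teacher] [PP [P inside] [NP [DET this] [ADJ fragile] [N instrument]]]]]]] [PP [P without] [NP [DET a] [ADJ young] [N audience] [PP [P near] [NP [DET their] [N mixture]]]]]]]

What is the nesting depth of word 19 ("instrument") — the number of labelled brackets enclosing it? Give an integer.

9

Path from the root down to the word: S → VP → PP → NP → PP → NP → PP → NP → N. That is 9 enclosing brackets.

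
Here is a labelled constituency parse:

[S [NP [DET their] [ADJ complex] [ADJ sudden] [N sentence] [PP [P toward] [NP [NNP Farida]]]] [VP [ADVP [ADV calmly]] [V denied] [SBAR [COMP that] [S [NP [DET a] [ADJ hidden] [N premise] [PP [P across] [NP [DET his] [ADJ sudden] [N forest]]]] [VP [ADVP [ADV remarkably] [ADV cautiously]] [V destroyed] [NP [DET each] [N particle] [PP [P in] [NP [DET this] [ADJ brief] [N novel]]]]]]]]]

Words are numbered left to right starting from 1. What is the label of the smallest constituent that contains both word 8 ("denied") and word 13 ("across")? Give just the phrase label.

VP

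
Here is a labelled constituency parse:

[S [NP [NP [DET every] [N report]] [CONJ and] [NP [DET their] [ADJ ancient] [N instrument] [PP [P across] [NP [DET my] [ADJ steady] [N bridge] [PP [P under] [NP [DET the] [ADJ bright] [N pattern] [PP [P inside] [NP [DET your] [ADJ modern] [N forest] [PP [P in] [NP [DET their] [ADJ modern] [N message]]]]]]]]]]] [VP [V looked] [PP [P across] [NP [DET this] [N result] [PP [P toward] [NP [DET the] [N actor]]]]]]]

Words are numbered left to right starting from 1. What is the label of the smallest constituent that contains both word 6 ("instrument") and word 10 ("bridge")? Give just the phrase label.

Word 6 lies under S → NP → NP → N; word 10 lies under S → NP → NP → PP → NP → N. The lowest shared node is the NP.

NP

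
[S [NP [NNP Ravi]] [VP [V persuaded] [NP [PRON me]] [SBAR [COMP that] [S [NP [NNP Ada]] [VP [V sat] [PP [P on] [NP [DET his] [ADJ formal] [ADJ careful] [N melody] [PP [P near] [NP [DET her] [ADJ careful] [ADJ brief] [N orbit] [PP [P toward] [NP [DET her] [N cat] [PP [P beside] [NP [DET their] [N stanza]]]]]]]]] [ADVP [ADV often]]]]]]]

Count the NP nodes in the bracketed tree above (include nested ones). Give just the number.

7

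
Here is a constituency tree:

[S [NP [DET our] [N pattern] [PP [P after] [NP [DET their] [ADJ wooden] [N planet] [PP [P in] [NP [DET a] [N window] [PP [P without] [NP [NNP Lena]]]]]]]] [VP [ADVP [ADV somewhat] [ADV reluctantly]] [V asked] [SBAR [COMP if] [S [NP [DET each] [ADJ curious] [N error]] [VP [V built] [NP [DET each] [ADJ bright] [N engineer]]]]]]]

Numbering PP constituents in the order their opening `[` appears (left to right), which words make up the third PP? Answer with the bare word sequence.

without Lena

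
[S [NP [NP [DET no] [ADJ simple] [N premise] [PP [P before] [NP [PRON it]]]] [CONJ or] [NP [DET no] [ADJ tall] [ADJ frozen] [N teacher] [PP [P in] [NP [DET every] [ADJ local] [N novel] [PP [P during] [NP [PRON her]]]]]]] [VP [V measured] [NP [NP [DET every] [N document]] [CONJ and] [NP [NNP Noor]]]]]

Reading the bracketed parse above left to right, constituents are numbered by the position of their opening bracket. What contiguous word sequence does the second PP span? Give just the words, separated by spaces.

in every local novel during her

In left-to-right order the PP constituents are "before it"; "in every local novel during her"; "during her". Number 2 is "in every local novel during her".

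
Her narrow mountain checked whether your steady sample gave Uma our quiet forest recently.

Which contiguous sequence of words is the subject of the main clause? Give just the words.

her narrow mountain

The subject of the main clause is the NP immediately before the verb "checked": "her narrow mountain".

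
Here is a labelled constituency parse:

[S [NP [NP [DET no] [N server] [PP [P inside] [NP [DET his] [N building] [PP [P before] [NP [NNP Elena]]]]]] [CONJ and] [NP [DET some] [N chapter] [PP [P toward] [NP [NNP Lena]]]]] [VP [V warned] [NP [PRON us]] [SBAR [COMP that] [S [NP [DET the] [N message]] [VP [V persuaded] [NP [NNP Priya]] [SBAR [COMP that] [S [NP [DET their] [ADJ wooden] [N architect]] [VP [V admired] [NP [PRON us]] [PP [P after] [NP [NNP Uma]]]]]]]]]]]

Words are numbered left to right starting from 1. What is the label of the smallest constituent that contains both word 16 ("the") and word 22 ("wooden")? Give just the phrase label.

S

Both words fall inside [S the message persuaded Priya that their wooden architect admired us after Uma] (words 16–27), and no smaller constituent contains them both. Label: S.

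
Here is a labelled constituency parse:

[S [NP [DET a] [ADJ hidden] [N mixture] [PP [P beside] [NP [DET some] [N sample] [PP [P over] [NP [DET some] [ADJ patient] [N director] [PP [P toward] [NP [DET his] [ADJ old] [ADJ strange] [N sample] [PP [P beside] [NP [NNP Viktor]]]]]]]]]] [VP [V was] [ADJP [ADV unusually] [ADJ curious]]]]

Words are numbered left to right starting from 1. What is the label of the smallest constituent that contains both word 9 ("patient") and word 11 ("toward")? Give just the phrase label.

The smallest bracket enclosing both words is [NP some patient director toward his old strange sample beside Viktor], so the label is NP.

NP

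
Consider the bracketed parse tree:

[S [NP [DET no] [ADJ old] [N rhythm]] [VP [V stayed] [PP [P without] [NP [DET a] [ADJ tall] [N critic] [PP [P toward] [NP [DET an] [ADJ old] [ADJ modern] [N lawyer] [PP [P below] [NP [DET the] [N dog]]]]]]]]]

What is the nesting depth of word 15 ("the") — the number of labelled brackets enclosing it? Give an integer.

9

Path from the root down to the word: S → VP → PP → NP → PP → NP → PP → NP → DET. That is 9 enclosing brackets.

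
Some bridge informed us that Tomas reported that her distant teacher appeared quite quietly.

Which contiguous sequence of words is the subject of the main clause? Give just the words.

some bridge

The subject of the main clause is the NP immediately before the verb "informed": "some bridge".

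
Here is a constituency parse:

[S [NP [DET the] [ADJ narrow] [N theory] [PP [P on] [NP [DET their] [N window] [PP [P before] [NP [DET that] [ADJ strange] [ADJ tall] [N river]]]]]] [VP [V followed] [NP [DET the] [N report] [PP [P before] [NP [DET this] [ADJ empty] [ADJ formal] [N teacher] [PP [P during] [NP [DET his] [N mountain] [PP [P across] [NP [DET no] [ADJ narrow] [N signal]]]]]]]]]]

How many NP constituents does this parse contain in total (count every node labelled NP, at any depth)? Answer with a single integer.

Listing each NP by its span: [NP the narrow theory on their window before that strange tall river]; [NP their window before that strange tall river]; [NP that strange tall river]; [NP the report before this empty formal teacher during his mountain across no narrow signal]; [NP this empty formal teacher during his mountain across no narrow signal]; [NP his mountain across no narrow signal] … — that makes 7.

7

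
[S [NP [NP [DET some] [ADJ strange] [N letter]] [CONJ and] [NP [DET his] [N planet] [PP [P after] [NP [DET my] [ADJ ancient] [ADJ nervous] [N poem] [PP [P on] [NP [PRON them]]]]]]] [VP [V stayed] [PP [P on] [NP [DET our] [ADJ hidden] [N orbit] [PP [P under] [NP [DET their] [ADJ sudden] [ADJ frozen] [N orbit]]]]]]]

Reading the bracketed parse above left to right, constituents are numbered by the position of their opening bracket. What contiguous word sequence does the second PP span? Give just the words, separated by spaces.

on them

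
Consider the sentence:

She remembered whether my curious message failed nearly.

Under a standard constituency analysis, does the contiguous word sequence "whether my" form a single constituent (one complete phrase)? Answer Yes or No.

No

The smallest constituent containing the whole sequence is the subordinate clause [SBAR whether my curious message failed nearly], but the sequence is only part of it — it straddles the boundary between complementizer "whether" and clause "my curious message failed nearly".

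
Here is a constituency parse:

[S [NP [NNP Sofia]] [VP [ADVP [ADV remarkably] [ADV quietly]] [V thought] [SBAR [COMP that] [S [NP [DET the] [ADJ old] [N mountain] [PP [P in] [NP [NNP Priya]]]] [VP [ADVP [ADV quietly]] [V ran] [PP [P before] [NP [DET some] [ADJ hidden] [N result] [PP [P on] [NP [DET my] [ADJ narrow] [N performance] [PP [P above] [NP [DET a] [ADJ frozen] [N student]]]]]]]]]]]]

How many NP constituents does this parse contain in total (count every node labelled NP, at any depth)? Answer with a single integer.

Listing each NP by its span: [NP Sofia]; [NP the old mountain in Priya]; [NP Priya]; [NP some hidden result on my narrow performance above a frozen student]; [NP my narrow performance above a frozen student]; [NP a frozen student] — that makes 6.

6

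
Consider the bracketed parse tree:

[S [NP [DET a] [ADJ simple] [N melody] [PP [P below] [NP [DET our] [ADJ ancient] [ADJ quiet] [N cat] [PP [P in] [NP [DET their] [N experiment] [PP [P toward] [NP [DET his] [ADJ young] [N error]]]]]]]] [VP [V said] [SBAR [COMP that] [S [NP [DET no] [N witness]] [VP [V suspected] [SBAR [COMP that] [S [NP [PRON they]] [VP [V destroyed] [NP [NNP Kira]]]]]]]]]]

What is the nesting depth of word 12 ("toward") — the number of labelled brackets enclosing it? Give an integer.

8

Counting open brackets not yet closed at "toward": [S [NP [PP [NP [PP [NP [PP [P = 8.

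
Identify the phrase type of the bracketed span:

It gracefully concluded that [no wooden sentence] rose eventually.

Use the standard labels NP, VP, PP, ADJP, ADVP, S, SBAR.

The bracketed span "no wooden sentence" is headed by "sentence", making it a noun phrase (NP).

NP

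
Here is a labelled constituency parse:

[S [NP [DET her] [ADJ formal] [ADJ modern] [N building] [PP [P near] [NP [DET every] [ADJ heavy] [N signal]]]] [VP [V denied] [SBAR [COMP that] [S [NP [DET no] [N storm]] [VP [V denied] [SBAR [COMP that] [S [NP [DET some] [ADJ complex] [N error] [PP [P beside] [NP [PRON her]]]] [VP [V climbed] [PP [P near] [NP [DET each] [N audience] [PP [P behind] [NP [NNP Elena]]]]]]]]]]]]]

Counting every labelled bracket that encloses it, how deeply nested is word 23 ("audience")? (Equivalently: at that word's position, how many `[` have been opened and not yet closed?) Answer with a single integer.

11

Path from the root down to the word: S → VP → SBAR → S → VP → SBAR → S → VP → PP → NP → N. That is 11 enclosing brackets.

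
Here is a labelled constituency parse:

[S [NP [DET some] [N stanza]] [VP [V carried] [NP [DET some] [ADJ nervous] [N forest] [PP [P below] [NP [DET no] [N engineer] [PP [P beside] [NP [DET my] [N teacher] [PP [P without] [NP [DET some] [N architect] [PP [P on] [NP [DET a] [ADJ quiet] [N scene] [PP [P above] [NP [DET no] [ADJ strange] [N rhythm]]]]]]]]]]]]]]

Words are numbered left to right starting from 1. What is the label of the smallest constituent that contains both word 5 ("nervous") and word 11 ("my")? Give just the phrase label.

NP

Both words fall inside [NP some nervous forest below no engineer beside my teacher without some architect on a quiet scene above no strange rhythm] (words 4–23), and no smaller constituent contains them both. Label: NP.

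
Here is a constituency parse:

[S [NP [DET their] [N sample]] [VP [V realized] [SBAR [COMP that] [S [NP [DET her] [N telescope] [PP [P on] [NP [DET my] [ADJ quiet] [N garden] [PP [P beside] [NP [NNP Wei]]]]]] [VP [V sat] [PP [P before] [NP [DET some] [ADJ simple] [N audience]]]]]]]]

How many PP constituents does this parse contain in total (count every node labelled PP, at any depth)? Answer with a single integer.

3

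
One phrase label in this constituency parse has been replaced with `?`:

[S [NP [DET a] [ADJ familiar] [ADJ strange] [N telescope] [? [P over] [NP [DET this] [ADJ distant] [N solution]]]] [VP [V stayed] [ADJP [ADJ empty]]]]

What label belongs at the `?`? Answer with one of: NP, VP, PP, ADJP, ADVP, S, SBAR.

PP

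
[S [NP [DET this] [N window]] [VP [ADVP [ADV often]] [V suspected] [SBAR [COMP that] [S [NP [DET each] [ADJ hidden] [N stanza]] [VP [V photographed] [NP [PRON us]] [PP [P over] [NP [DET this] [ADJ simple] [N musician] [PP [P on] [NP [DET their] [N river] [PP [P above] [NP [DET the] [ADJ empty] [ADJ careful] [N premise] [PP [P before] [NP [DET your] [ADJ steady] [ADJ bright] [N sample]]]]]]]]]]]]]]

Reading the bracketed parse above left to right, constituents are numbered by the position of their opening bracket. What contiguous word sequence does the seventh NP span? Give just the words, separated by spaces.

your steady bright sample

Opening `[NP` markers occur at word positions 1, 6, 10, 12, 16, 19, 24; the seventh of these opens the constituent [NP your steady bright sample].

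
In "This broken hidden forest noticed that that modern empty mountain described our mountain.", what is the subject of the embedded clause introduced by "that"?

"that modern empty mountain" is the NP that combines with the VP headed by "described" to form the embedded clause introduced by "that" — the subject.

that modern empty mountain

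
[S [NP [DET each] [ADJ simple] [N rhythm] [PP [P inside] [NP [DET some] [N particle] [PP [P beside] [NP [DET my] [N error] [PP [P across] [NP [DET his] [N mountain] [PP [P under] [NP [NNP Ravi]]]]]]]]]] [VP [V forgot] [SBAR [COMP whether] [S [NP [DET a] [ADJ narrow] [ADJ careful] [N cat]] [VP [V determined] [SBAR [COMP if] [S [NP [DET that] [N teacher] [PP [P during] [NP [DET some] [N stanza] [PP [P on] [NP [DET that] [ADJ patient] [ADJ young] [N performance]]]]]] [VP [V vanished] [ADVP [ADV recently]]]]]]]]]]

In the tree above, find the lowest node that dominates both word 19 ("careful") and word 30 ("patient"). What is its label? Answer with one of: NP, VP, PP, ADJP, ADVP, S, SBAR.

Both words fall inside [S a narrow careful cat determined if that teacher during some stanza on that patient young performance vanished recently] (words 17–34), and no smaller constituent contains them both. Label: S.

S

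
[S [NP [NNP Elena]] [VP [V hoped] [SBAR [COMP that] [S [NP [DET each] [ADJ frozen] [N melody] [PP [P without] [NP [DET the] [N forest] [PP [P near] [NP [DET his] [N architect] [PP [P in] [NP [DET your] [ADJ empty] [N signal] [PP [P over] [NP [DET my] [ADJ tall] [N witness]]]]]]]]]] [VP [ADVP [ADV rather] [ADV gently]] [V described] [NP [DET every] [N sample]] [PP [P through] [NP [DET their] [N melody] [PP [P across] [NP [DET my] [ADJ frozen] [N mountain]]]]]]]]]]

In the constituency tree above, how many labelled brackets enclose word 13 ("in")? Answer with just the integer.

11

Counting open brackets not yet closed at "in": [S [VP [SBAR [S [NP [PP [NP [PP [NP [PP [P = 11.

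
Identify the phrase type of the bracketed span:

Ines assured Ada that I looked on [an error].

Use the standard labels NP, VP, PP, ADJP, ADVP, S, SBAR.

NP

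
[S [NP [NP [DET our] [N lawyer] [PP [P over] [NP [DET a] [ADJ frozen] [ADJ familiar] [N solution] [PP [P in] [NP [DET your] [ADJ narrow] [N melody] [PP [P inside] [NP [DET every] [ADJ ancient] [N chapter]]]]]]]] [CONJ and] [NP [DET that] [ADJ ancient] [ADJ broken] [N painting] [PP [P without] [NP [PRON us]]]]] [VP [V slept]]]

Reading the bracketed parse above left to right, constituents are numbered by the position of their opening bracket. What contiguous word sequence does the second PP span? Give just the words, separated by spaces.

in your narrow melody inside every ancient chapter

Opening `[PP` markers occur at word positions 3, 8, 12, 21; the second of these opens the constituent [PP in your narrow melody inside every ancient chapter].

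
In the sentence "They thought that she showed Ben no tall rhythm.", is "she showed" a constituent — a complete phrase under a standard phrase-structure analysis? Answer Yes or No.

No

The sequence begins inside the noun phrase "she" and ends inside the verb phrase "showed Ben no tall rhythm"; it crosses a phrase boundary, so no single node in the tree spans exactly those words.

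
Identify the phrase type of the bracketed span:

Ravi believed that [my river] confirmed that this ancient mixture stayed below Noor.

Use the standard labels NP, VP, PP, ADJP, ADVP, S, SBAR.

NP

The bracketed span "my river" is headed by "river", making it a noun phrase (NP).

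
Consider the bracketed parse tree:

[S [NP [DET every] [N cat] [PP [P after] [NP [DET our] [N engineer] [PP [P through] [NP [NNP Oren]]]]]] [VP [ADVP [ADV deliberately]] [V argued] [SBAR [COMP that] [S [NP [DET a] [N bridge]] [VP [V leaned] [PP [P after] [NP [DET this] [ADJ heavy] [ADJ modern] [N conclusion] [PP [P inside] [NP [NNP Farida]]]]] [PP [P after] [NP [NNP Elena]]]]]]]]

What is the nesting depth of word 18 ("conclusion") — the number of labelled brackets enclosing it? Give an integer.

8

The word sits inside N, which is inside NP, inside PP, inside VP, inside S, inside SBAR, inside VP, inside S — 8 brackets in all.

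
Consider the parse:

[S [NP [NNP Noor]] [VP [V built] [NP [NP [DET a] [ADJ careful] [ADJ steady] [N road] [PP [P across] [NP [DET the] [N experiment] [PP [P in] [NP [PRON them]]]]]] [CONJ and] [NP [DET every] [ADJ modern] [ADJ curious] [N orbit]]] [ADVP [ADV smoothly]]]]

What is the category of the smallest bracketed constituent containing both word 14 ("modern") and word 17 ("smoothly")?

Both words fall inside [VP built a careful steady road across the experiment in them and every modern curious orbit smoothly] (words 2–17), and no smaller constituent contains them both. Label: VP.

VP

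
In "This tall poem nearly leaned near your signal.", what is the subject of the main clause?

this tall poem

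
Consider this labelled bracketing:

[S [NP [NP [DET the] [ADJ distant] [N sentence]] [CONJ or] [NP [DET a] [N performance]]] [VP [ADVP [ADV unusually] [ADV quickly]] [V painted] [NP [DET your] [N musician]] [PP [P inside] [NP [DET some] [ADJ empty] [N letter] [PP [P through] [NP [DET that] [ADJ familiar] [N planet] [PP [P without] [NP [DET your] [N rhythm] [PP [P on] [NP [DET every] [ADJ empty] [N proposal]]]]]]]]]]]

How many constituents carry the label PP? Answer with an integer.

Scanning left to right, an opening `[PP` appears at word positions 12, 16, 20, 23 — 4 in total.

4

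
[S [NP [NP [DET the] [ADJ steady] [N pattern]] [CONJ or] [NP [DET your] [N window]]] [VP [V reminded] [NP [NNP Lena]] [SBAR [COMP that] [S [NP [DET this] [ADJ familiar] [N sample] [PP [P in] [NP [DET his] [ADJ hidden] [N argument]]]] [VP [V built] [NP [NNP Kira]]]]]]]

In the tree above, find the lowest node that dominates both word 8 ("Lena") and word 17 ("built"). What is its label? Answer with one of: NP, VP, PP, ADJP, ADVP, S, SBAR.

VP

Both words fall inside [VP reminded Lena that this familiar sample in his hidden argument built Kira] (words 7–18), and no smaller constituent contains them both. Label: VP.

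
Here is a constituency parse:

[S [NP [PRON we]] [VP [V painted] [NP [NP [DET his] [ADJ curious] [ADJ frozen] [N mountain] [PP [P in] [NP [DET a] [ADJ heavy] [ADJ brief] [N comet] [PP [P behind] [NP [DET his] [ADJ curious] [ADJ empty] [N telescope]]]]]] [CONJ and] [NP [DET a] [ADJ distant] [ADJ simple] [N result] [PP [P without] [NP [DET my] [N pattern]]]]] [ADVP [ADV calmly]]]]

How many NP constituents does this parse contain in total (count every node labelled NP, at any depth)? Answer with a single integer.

7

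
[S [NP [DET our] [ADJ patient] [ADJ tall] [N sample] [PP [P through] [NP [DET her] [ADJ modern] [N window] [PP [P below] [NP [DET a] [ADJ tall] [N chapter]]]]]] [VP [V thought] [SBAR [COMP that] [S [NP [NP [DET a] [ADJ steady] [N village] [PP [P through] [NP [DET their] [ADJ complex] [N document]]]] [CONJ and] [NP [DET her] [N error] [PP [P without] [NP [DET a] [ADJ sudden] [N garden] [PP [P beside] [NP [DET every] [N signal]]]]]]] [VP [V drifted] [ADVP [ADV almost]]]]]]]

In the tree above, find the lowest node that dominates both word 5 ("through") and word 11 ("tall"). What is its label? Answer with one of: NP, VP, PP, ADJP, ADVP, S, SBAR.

PP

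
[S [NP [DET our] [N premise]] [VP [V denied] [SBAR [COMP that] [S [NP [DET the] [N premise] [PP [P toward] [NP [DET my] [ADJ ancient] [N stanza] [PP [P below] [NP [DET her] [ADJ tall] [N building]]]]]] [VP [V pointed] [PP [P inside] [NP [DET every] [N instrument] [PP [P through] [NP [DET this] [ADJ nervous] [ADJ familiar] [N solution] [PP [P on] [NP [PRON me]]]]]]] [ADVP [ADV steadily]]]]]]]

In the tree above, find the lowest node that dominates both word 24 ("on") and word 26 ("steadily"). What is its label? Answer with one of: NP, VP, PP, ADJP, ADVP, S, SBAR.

VP

Both words fall inside [VP pointed inside every instrument through this nervous familiar solution on me steadily] (words 15–26), and no smaller constituent contains them both. Label: VP.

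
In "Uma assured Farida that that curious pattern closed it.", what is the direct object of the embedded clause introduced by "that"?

it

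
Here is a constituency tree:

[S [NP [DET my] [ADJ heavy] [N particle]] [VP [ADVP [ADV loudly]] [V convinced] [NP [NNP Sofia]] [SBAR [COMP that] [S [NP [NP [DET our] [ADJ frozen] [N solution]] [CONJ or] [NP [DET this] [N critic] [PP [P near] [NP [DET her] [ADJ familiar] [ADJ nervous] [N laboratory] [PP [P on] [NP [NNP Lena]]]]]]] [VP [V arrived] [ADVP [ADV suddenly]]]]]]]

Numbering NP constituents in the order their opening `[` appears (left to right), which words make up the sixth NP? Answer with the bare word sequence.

her familiar nervous laboratory on Lena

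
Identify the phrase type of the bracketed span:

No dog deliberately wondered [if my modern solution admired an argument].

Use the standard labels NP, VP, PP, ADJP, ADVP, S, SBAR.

SBAR

The span is built around the complementizer "if" — a subordinate clause (SBAR).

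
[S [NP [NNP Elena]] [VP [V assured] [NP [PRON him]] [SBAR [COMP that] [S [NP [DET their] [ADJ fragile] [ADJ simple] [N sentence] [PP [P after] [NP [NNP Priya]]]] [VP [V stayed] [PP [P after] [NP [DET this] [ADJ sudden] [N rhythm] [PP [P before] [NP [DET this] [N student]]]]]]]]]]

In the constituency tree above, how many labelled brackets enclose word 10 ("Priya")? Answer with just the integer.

8

Path from the root down to the word: S → VP → SBAR → S → NP → PP → NP → NNP. That is 8 enclosing brackets.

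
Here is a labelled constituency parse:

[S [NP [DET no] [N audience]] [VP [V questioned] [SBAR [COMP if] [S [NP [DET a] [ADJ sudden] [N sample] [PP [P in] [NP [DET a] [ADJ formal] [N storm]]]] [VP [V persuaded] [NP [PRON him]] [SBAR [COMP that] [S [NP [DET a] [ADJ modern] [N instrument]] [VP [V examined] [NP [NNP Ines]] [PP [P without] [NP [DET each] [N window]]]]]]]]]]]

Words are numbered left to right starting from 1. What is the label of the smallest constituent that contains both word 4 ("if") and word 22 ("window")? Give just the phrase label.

SBAR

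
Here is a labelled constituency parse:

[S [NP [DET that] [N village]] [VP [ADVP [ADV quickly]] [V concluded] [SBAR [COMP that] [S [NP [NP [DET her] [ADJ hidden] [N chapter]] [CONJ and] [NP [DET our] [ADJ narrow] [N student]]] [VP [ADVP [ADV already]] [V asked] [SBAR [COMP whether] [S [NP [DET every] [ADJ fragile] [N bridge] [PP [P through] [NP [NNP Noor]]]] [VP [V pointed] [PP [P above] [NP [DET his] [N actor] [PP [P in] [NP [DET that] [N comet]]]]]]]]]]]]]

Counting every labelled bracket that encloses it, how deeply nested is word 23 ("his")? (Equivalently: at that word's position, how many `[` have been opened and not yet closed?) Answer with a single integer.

11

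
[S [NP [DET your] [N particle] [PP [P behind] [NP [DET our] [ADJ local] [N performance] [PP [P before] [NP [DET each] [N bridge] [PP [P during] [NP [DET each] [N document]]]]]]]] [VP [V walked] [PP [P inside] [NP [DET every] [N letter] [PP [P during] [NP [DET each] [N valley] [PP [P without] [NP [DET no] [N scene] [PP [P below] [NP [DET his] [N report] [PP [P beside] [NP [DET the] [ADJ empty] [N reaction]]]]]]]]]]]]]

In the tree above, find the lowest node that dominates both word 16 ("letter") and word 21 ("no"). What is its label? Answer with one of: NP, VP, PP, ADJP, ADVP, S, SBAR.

Both words fall inside [NP every letter during each valley without no scene below his report beside the empty reaction] (words 15–29), and no smaller constituent contains them both. Label: NP.

NP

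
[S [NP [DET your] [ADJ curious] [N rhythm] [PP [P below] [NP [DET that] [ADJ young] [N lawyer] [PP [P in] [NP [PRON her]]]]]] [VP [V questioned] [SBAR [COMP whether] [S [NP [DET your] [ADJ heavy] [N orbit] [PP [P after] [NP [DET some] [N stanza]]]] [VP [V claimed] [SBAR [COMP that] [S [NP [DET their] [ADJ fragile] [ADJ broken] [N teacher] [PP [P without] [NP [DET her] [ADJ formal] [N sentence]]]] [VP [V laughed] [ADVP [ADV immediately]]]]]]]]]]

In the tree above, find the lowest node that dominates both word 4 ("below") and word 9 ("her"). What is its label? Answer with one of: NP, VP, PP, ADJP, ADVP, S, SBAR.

PP

Both words fall inside [PP below that young lawyer in her] (words 4–9), and no smaller constituent contains them both. Label: PP.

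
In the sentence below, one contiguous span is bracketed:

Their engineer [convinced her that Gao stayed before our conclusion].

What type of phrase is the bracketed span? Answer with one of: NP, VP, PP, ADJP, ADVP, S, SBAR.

The span is built around the verb "convinced" — a verb phrase (VP).

VP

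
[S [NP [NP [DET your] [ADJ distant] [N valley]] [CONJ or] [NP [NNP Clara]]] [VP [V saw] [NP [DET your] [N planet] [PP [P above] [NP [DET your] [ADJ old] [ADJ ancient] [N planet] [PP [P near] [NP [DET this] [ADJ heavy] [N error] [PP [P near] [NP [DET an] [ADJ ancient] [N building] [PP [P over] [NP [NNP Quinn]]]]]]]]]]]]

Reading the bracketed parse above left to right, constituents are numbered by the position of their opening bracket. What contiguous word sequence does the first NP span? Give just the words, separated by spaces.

The NP opening brackets appear, in order, over: "your distant valley or Clara"; "your distant valley"; "Clara"; "your planet above your old ancient planet near this heavy error near an ancient building over Quinn"; "your old ancient planet near this heavy error near an ancient building over Quinn"; "this heavy error near an ancient building over Quinn"; "an ancient building over Quinn"; "Quinn". The first one spans "your distant valley or Clara".

your distant valley or Clara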